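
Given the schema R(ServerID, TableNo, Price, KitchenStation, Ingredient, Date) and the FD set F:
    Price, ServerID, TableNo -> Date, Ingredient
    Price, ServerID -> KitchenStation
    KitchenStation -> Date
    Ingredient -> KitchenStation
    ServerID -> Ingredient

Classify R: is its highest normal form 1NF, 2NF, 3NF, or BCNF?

1NF

Candidate key: {Price, ServerID, TableNo}. Prime attributes: {Price, ServerID, TableNo}.
Price, ServerID -> KitchenStation: {Price, ServerID}⁺ = {Date, Ingredient, KitchenStation, Price, ServerID}, which is not all of the attributes, so the left side is not a superkey — BCNF is violated.
Price, ServerID -> KitchenStation has non-prime {KitchenStation} on the right and a non-superkey on the left, so 3NF fails.
Since {ServerID} ⊂ {Price, ServerID, TableNo} and {ServerID}⁺ ⊇ {Date, Ingredient, KitchenStation} with {Date, Ingredient, KitchenStation} non-prime, there is a partial dependency; 2NF fails.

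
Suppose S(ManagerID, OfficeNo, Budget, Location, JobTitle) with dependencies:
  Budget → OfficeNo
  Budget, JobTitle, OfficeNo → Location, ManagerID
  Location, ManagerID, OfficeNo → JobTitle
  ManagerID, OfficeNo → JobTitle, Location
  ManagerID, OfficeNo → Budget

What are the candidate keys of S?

{Budget, JobTitle}, {Budget, ManagerID}, {ManagerID, OfficeNo}

{Budget, JobTitle}⁺ = {Budget, JobTitle, Location, ManagerID, OfficeNo} — all of the relation — so {Budget, JobTitle} is a candidate key.
{Budget, ManagerID}⁺ = {Budget, JobTitle, Location, ManagerID, OfficeNo} — all of the relation — so {Budget, ManagerID} is a candidate key.
{ManagerID, OfficeNo}⁺ = {Budget, JobTitle, Location, ManagerID, OfficeNo} — all of the relation — so {ManagerID, OfficeNo} is a candidate key.
No proper subset of any of these is a key, and no other minimal superkey exists.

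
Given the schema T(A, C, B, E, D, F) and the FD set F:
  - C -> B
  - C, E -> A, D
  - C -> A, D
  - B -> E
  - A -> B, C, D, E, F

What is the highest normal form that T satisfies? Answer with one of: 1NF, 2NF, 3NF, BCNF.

2NF

Candidate keys: {A}, {C}. Prime attributes: {A, C}.
B -> E breaks BCNF: {B}⁺ = {B, E}, so {B} is not a superkey.
Because {E} is non-prime and the left side of B -> E is not a superkey, the relation is not in 3NF.
With only single-attribute keys there can be no partial dependency, so 2NF holds.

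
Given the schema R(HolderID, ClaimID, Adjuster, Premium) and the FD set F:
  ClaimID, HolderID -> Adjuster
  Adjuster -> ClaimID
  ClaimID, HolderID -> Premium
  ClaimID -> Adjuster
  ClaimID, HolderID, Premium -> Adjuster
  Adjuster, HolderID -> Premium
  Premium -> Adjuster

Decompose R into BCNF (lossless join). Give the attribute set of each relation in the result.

Candidate keys of the original relation: {Adjuster, HolderID}, {ClaimID, HolderID}, {HolderID, Premium}.
In {Adjuster, ClaimID, HolderID, Premium}, {Adjuster} is not a superkey ({Adjuster}⁺ restricted to this set is {Adjuster, ClaimID}), so split on Adjuster -> ClaimID into {Adjuster, ClaimID} and {Adjuster, HolderID, Premium}.
{Adjuster, ClaimID} is in BCNF.
In {Adjuster, HolderID, Premium}, {Premium} is not a superkey ({Premium}⁺ restricted to this set is {Adjuster, Premium}), so split on Premium -> Adjuster into {Adjuster, Premium} and {HolderID, Premium}.
{Adjuster, Premium} is in BCNF.
{HolderID, Premium} is in BCNF.

{Adjuster, ClaimID}; {Adjuster, Premium}; {HolderID, Premium}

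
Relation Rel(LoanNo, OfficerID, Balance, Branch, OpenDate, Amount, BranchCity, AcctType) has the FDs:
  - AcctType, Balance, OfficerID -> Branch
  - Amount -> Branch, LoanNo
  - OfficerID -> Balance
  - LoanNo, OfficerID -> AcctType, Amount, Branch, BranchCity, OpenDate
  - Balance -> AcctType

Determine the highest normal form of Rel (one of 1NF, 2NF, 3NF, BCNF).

Candidate keys: {Amount, OfficerID}, {LoanNo, OfficerID}. Prime attributes: {Amount, LoanNo, OfficerID}.
AcctType, Balance, OfficerID -> Branch: {AcctType, Balance, OfficerID}⁺ = {AcctType, Balance, Branch, OfficerID}, which is not all of the attributes, so the left side is not a superkey — BCNF is violated.
AcctType, Balance, OfficerID -> Branch has non-prime {Branch} on the right and a non-superkey on the left, so 3NF fails.
The proper key subset {Amount} of {Amount, OfficerID} determines non-prime {Branch}, so the relation is not even in 2NF.

1NF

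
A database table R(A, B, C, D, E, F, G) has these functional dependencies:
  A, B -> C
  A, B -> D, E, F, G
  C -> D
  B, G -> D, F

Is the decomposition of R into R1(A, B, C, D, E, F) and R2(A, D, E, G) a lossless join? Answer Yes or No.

No

Common attributes: {A, D, E}; their closure is {A, D, E}.
The closure covers neither R1 nor R2 entirely; the join is not lossless.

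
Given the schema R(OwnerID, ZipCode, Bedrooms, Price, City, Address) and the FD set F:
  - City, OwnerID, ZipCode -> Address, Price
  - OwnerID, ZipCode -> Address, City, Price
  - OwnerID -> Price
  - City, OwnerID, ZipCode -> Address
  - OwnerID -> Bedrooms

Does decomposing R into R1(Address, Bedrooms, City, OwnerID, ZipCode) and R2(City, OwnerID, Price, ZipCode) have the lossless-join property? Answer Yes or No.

Yes

Common attributes: {City, OwnerID, ZipCode}; their closure is {Address, Bedrooms, City, OwnerID, Price, ZipCode}.
R1 is contained in that closure, so R1 ∩ R2 -> R1 holds and the join is lossless.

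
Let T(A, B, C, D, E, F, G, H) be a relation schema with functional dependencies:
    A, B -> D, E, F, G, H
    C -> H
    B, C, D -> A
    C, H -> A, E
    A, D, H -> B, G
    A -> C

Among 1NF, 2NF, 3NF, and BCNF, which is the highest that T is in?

Candidate keys: {A, B}, {A, D}, {B, C}, {C, D}. Prime attributes: {A, B, C, D}.
For C -> H we have {C}⁺ = {A, C, E, H}; {C} is not a superkey, so BCNF fails.
C -> H has non-prime {H} on the right and a non-superkey on the left, so 3NF fails.
{A} is a proper subset of the key {A, B}, and {A}⁺ contains the non-prime attributes {E, H} — a partial dependency, so 2NF is violated.

1NF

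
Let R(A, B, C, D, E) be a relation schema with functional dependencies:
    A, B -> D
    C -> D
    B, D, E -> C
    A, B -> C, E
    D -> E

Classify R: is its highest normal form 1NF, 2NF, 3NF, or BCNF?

2NF

Candidate key: {A, B}. Prime attributes: {A, B}.
C -> D breaks BCNF: {C}⁺ = {C, D, E}, so {C} is not a superkey.
C -> D determines the non-prime attribute {D} from a non-superkey — 3NF is violated.
No proper subset of a key has a non-prime attribute in its closure, so there is no partial dependency; 2NF holds.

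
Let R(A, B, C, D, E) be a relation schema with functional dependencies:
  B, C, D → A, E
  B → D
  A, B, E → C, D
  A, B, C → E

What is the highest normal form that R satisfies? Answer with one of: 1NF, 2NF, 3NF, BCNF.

Candidate keys: {A, B, E}, {B, C}. Prime attributes: {A, B, C, E}.
B → D: {B}⁺ = {B, D}, which is not all of the attributes, so the left side is not a superkey — BCNF is violated.
Because {D} is non-prime and the left side of B → D is not a superkey, the relation is not in 3NF.
The proper key subset {B} of {B, C} determines non-prime {D}, so the relation is not even in 2NF.

1NF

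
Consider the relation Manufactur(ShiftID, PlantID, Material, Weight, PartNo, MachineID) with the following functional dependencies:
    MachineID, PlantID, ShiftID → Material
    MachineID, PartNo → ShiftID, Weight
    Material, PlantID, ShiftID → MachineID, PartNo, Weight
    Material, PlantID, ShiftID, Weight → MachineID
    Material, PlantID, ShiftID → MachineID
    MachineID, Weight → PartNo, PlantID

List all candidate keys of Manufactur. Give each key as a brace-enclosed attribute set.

{MachineID, PartNo} is a candidate key since {MachineID, PartNo}⁺ = {MachineID, Material, PartNo, PlantID, ShiftID, Weight} covers every attribute.
{MachineID, Weight} is a candidate key since {MachineID, Weight}⁺ = {MachineID, Material, PartNo, PlantID, ShiftID, Weight} covers every attribute.
{MachineID, PlantID, ShiftID} is a candidate key since {MachineID, PlantID, ShiftID}⁺ = {MachineID, Material, PartNo, PlantID, ShiftID, Weight} covers every attribute.
{Material, PlantID, ShiftID} is a candidate key since {Material, PlantID, ShiftID}⁺ = {MachineID, Material, PartNo, PlantID, ShiftID, Weight} covers every attribute.
These are minimal and exhaustive — every other superkey contains one of them.

{MachineID, PartNo}, {MachineID, PlantID, ShiftID}, {MachineID, Weight}, {Material, PlantID, ShiftID}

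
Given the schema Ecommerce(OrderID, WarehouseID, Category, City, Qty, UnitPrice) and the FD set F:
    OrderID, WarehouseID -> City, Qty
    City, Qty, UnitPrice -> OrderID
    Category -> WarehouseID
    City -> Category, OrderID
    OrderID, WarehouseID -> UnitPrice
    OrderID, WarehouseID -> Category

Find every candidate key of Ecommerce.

Closure of {City} is {Category, City, OrderID, Qty, UnitPrice, WarehouseID}, the whole schema; {City} is a candidate key.
Closure of {Category, OrderID} is {Category, City, OrderID, Qty, UnitPrice, WarehouseID}, the whole schema; {Category, OrderID} is a candidate key.
Closure of {OrderID, WarehouseID} is {Category, City, OrderID, Qty, UnitPrice, WarehouseID}, the whole schema; {OrderID, WarehouseID} is a candidate key.
These are minimal and exhaustive — every other superkey contains one of them.

{Category, OrderID}, {City}, {OrderID, WarehouseID}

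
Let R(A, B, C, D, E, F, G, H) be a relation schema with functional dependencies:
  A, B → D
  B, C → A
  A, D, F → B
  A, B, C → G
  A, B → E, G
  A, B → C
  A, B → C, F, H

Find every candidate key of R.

{A, B} is a candidate key since {A, B}⁺ = {A, B, C, D, E, F, G, H} covers every attribute.
{B, C} is a candidate key since {B, C}⁺ = {A, B, C, D, E, F, G, H} covers every attribute.
{A, D, F} is a candidate key since {A, D, F}⁺ = {A, B, C, D, E, F, G, H} covers every attribute.
These are minimal and exhaustive — every other superkey contains one of them.

{A, B}, {A, D, F}, {B, C}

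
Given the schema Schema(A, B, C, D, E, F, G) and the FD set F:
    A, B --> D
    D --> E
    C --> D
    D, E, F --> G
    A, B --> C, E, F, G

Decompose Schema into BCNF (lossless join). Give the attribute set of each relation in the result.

{A, B, C, F}; {C, D}; {C, F, G}; {D, E}

Candidate key of the original relation: {A, B}.
In {A, B, C, D, E, F, G}, {D} is not a superkey ({D}⁺ restricted to this set is {D, E}), so split on D --> E into {D, E} and {A, B, C, D, F, G}.
{D, E} is in BCNF.
In {A, B, C, D, F, G}, {C} is not a superkey ({C}⁺ restricted to this set is {C, D}), so split on C --> D into {C, D} and {A, B, C, F, G}.
{C, D} is in BCNF.
In {A, B, C, F, G}, {C, F} is not a superkey ({C, F}⁺ restricted to this set is {C, F, G}), so split on C, F --> G into {C, F, G} and {A, B, C, F}.
{C, F, G} is in BCNF.
{A, B, C, F} is in BCNF.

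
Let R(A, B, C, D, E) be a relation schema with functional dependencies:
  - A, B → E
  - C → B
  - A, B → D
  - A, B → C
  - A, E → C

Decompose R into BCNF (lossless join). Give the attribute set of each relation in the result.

{A, C, D, E}; {B, C}

Candidate keys of the original relation: {A, B}, {A, C}, {A, E}.
In {A, B, C, D, E}, {C} is not a superkey ({C}⁺ restricted to this set is {B, C}), so split on C → B into {B, C} and {A, C, D, E}.
{B, C}: every determinant is a superkey — BCNF.
{A, C, D, E}: every determinant is a superkey — BCNF.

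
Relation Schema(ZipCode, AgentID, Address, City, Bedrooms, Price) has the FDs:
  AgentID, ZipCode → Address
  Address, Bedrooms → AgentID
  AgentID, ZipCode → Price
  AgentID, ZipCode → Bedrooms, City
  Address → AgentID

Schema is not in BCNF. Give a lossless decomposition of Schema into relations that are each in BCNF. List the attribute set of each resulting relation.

Candidate keys of the original relation: {Address, ZipCode}, {AgentID, ZipCode}.
Within {Address, AgentID, Bedrooms, City, Price, ZipCode}: {Address, Bedrooms}⁺ ∩ {Address, AgentID, Bedrooms, City, Price, ZipCode} = {Address, AgentID, Bedrooms}, not the whole set, so Address, Bedrooms → AgentID violates BCNF; decompose into {Address, AgentID, Bedrooms} and {Address, Bedrooms, City, Price, ZipCode}.
Within {Address, AgentID, Bedrooms}: {Address}⁺ ∩ {Address, AgentID, Bedrooms} = {Address, AgentID}, not the whole set, so Address → AgentID violates BCNF; decompose into {Address, AgentID} and {Address, Bedrooms}.
{Address, AgentID} is in BCNF.
{Address, Bedrooms} is in BCNF.
{Address, Bedrooms, City, Price, ZipCode} is in BCNF.

{Address, AgentID}; {Address, Bedrooms, City, Price, ZipCode}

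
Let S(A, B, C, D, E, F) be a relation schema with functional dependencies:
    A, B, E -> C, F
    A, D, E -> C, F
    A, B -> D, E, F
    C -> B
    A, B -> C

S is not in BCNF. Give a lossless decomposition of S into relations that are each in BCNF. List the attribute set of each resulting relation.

Candidate keys of the original relation: {A, B}, {A, C}, {A, D, E}.
In {A, B, C, D, E, F}, {C} is not a superkey ({C}⁺ restricted to this set is {B, C}), so split on C -> B into {B, C} and {A, C, D, E, F}.
{B, C} is in BCNF.
{A, C, D, E, F} is in BCNF.

{A, C, D, E, F}; {B, C}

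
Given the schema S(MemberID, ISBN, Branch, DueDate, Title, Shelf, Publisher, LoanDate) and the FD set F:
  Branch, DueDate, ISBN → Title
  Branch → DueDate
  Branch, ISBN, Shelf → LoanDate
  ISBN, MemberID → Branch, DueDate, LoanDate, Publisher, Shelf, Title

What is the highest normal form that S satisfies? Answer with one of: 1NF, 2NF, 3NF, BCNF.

2NF

Candidate key: {ISBN, MemberID}. Prime attributes: {ISBN, MemberID}.
Branch, DueDate, ISBN → Title breaks BCNF: {Branch, DueDate, ISBN}⁺ = {Branch, DueDate, ISBN, Title}, so {Branch, DueDate, ISBN} is not a superkey.
Because {Title} is non-prime and the left side of Branch, DueDate, ISBN → Title is not a superkey, the relation is not in 3NF.
Checking every proper subset of each key, none determines a non-prime attribute — 2NF is satisfied.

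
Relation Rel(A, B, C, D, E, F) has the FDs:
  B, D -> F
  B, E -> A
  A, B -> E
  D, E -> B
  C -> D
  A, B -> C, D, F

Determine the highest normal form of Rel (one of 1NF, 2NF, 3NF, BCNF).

2NF

Candidate keys: {A, B}, {B, E}, {C, E}, {D, E}. Prime attributes: {A, B, C, D, E}.
B, D -> F: {B, D}⁺ = {B, D, F}, which is not all of the attributes, so the left side is not a superkey — BCNF is violated.
B, D -> F determines the non-prime attribute {F} from a non-superkey — 3NF is violated.
No proper subset of a key has a non-prime attribute in its closure, so there is no partial dependency; 2NF holds.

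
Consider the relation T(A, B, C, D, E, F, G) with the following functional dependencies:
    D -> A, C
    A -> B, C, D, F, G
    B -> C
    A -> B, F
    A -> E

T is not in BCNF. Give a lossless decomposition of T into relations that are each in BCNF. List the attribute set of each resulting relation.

Candidate keys of the original relation: {A}, {D}.
In {A, B, C, D, E, F, G}, {B} is not a superkey ({B}⁺ restricted to this set is {B, C}), so split on B -> C into {B, C} and {A, B, D, E, F, G}.
{B, C} is in BCNF.
{A, B, D, E, F, G} is in BCNF.

{A, B, D, E, F, G}; {B, C}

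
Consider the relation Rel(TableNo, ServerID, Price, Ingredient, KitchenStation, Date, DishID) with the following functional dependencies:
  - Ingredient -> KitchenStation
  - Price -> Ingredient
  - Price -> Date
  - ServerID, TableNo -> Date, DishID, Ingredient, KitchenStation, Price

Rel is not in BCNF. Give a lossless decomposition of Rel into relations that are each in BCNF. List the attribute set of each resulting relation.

Candidate key of the original relation: {ServerID, TableNo}.
{Date, DishID, Ingredient, KitchenStation, Price, ServerID, TableNo}: {Ingredient} determines {Ingredient, KitchenStation} here but is not a superkey — split on Ingredient -> KitchenStation, giving {Ingredient, KitchenStation} and {Date, DishID, Ingredient, Price, ServerID, TableNo}.
{Ingredient, KitchenStation}: every determinant is a superkey — BCNF.
{Date, DishID, Ingredient, Price, ServerID, TableNo}: {Price} determines {Date, Ingredient, Price} here but is not a superkey — split on Price -> Date, Ingredient, giving {Date, Ingredient, Price} and {DishID, Price, ServerID, TableNo}.
{Date, Ingredient, Price}: every determinant is a superkey — BCNF.
{DishID, Price, ServerID, TableNo}: every determinant is a superkey — BCNF.

{Date, Ingredient, Price}; {DishID, Price, ServerID, TableNo}; {Ingredient, KitchenStation}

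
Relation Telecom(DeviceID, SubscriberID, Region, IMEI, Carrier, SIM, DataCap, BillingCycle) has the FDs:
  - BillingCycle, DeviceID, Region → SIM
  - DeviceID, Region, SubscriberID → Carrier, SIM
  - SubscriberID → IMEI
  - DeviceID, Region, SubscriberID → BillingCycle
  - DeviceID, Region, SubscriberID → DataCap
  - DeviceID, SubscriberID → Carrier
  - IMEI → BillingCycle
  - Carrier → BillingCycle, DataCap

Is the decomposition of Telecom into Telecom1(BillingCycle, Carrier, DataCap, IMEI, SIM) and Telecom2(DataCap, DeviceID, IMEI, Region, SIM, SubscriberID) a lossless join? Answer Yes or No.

Common attributes: {DataCap, IMEI, SIM}; their closure is {BillingCycle, DataCap, IMEI, SIM}.
The closure covers neither Telecom1 nor Telecom2 entirely; the join is not lossless.

No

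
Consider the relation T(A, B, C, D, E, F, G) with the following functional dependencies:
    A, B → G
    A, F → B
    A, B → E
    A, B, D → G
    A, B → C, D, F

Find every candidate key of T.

{A} never appears on the right of any FD, so every key must include it.
Closure of {A, B} is {A, B, C, D, E, F, G}, the whole schema; {A, B} is a candidate key.
Closure of {A, F} is {A, B, C, D, E, F, G}, the whole schema; {A, F} is a candidate key.
No proper subset of any of these is a key, and no other minimal superkey exists.

{A, B}, {A, F}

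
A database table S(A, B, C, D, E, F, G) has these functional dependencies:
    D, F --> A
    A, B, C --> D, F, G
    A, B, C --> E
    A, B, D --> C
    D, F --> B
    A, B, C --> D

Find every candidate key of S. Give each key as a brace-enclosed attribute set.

{D, F} is a candidate key since {D, F}⁺ = {A, B, C, D, E, F, G} covers every attribute.
{A, B, C} is a candidate key since {A, B, C}⁺ = {A, B, C, D, E, F, G} covers every attribute.
{A, B, D} is a candidate key since {A, B, D}⁺ = {A, B, C, D, E, F, G} covers every attribute.
These are minimal and exhaustive — every other superkey contains one of them.

{A, B, C}, {A, B, D}, {D, F}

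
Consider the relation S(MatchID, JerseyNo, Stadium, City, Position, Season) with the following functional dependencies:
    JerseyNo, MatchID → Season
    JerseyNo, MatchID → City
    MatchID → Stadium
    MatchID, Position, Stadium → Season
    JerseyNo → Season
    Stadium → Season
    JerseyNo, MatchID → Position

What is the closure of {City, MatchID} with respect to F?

{City, MatchID, Season, Stadium}

Start with {City, MatchID}.
MatchID → Stadium applies; add {Stadium} → now {City, MatchID, Stadium}.
Stadium → Season applies; add {Season} → now {City, MatchID, Season, Stadium}.
No further FD applies.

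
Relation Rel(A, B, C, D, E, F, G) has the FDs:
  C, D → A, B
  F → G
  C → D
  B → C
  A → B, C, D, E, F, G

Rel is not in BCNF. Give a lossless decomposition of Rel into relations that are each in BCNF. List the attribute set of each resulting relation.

{A, B, C, D, E, F}; {F, G}

Candidate keys of the original relation: {A}, {B}, {C}.
In {A, B, C, D, E, F, G}, {F} is not a superkey ({F}⁺ restricted to this set is {F, G}), so split on F → G into {F, G} and {A, B, C, D, E, F}.
{F, G}: every determinant is a superkey — BCNF.
{A, B, C, D, E, F}: every determinant is a superkey — BCNF.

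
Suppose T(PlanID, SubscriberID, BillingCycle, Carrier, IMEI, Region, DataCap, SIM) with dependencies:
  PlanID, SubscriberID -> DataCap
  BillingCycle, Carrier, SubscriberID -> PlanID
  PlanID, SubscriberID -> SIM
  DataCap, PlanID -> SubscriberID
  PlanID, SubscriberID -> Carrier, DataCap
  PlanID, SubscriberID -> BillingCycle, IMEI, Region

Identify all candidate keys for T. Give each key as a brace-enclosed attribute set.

{BillingCycle, Carrier, SubscriberID}, {DataCap, PlanID}, {PlanID, SubscriberID}

Closure of {DataCap, PlanID} is {BillingCycle, Carrier, DataCap, IMEI, PlanID, Region, SIM, SubscriberID}, the whole schema; {DataCap, PlanID} is a candidate key.
Closure of {PlanID, SubscriberID} is {BillingCycle, Carrier, DataCap, IMEI, PlanID, Region, SIM, SubscriberID}, the whole schema; {PlanID, SubscriberID} is a candidate key.
Closure of {BillingCycle, Carrier, SubscriberID} is {BillingCycle, Carrier, DataCap, IMEI, PlanID, Region, SIM, SubscriberID}, the whole schema; {BillingCycle, Carrier, SubscriberID} is a candidate key.
Any other superkey properly contains one of these, so there are no further candidate keys.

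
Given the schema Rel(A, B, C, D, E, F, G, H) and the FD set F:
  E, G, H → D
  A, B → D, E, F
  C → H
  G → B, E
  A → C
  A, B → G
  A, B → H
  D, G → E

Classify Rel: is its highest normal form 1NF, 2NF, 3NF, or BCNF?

Candidate keys: {A, B}, {A, G}. Prime attributes: {A, B, G}.
E, G, H → D: {E, G, H}⁺ = {B, D, E, G, H}, which is not all of the attributes, so the left side is not a superkey — BCNF is violated.
Because {D} is non-prime and the left side of E, G, H → D is not a superkey, the relation is not in 3NF.
The proper key subset {A} of {A, B} determines non-prime {C, H}, so the relation is not even in 2NF.

1NF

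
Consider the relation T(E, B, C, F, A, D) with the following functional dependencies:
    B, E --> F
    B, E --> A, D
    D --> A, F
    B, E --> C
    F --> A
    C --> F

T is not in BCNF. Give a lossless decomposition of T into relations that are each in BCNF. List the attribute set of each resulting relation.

Candidate key of the original relation: {B, E}.
Within {A, B, C, D, E, F}: {D}⁺ ∩ {A, B, C, D, E, F} = {A, D, F}, not the whole set, so D --> A, F violates BCNF; decompose into {A, D, F} and {B, C, D, E}.
Within {A, D, F}: {F}⁺ ∩ {A, D, F} = {A, F}, not the whole set, so F --> A violates BCNF; decompose into {A, F} and {D, F}.
{A, F} is in BCNF.
{D, F} is in BCNF.
{B, C, D, E} is in BCNF.

{A, F}; {B, C, D, E}; {D, F}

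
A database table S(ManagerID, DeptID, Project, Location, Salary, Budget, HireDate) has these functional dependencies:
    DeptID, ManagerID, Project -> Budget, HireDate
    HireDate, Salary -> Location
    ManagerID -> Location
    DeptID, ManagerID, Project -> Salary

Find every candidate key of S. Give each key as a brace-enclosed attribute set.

{DeptID, ManagerID, Project}

No FD produces {DeptID, ManagerID, Project}, so they must be in every candidate key.
{DeptID, ManagerID, Project}⁺ = {Budget, DeptID, HireDate, Location, ManagerID, Project, Salary} — all of the relation — so {DeptID, ManagerID, Project} is a candidate key.
No other minimal set has full closure, so this is the only candidate key.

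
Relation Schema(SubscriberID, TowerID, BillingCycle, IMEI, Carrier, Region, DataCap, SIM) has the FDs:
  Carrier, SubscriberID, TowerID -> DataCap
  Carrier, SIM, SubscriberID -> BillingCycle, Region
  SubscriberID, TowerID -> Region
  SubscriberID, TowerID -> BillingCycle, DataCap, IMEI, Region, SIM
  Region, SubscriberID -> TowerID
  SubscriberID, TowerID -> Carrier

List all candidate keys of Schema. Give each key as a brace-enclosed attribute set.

{Carrier, SIM, SubscriberID}, {Region, SubscriberID}, {SubscriberID, TowerID}

No FD produces {SubscriberID}, so it must be in every candidate key.
Closure of {Region, SubscriberID} is {BillingCycle, Carrier, DataCap, IMEI, Region, SIM, SubscriberID, TowerID}, the whole schema; {Region, SubscriberID} is a candidate key.
Closure of {SubscriberID, TowerID} is {BillingCycle, Carrier, DataCap, IMEI, Region, SIM, SubscriberID, TowerID}, the whole schema; {SubscriberID, TowerID} is a candidate key.
Closure of {Carrier, SIM, SubscriberID} is {BillingCycle, Carrier, DataCap, IMEI, Region, SIM, SubscriberID, TowerID}, the whole schema; {Carrier, SIM, SubscriberID} is a candidate key.
No proper subset of any of these is a key, and no other minimal superkey exists.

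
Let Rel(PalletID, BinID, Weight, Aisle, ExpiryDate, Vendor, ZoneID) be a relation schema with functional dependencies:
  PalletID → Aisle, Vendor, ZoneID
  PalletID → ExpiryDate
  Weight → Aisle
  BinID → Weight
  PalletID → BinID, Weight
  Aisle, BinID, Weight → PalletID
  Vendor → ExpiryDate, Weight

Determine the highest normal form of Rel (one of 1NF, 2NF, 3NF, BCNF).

2NF

Candidate keys: {BinID}, {PalletID}. Prime attributes: {BinID, PalletID}.
Weight → Aisle breaks BCNF: {Weight}⁺ = {Aisle, Weight}, so {Weight} is not a superkey.
Weight → Aisle determines the non-prime attribute {Aisle} from a non-superkey — 3NF is violated.
Every candidate key is a single attribute, so no partial dependency is possible; 2NF holds.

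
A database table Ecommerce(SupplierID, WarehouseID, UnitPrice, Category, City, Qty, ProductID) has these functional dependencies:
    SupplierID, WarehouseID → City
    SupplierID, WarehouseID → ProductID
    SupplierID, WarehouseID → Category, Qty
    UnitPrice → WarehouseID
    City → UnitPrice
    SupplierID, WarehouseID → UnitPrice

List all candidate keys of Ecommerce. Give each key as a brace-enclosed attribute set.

No FD produces {SupplierID}, so it must be in every candidate key.
Closure of {City, SupplierID} is {Category, City, ProductID, Qty, SupplierID, UnitPrice, WarehouseID}, the whole schema; {City, SupplierID} is a candidate key.
Closure of {SupplierID, UnitPrice} is {Category, City, ProductID, Qty, SupplierID, UnitPrice, WarehouseID}, the whole schema; {SupplierID, UnitPrice} is a candidate key.
Closure of {SupplierID, WarehouseID} is {Category, City, ProductID, Qty, SupplierID, UnitPrice, WarehouseID}, the whole schema; {SupplierID, WarehouseID} is a candidate key.
Any other superkey properly contains one of these, so there are no further candidate keys.

{City, SupplierID}, {SupplierID, UnitPrice}, {SupplierID, WarehouseID}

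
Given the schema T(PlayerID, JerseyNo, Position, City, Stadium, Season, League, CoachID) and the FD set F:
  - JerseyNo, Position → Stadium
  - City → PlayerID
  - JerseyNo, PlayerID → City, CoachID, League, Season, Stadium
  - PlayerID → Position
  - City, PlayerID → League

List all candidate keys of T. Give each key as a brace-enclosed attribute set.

{City, JerseyNo}, {JerseyNo, PlayerID}

{JerseyNo} never appears on the right of any FD, so every key must include it.
Closure of {City, JerseyNo} is {City, CoachID, JerseyNo, League, PlayerID, Position, Season, Stadium}, the whole schema; {City, JerseyNo} is a candidate key.
Closure of {JerseyNo, PlayerID} is {City, CoachID, JerseyNo, League, PlayerID, Position, Season, Stadium}, the whole schema; {JerseyNo, PlayerID} is a candidate key.
These are minimal and exhaustive — every other superkey contains one of them.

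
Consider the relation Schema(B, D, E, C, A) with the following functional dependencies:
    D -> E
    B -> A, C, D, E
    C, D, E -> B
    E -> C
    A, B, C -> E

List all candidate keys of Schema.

{B} is a candidate key since {B}⁺ = {A, B, C, D, E} covers every attribute.
{D} is a candidate key since {D}⁺ = {A, B, C, D, E} covers every attribute.
Any other superkey properly contains one of these, so there are no further candidate keys.

{B}, {D}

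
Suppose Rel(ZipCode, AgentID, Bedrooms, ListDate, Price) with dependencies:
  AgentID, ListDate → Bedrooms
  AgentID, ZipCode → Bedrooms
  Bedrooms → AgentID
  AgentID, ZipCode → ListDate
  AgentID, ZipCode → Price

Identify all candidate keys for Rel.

{ZipCode} never appears on the right of any FD, so every key must include it.
{AgentID, ZipCode} is a candidate key since {AgentID, ZipCode}⁺ = {AgentID, Bedrooms, ListDate, Price, ZipCode} covers every attribute.
{Bedrooms, ZipCode} is a candidate key since {Bedrooms, ZipCode}⁺ = {AgentID, Bedrooms, ListDate, Price, ZipCode} covers every attribute.
These are minimal and exhaustive — every other superkey contains one of them.

{AgentID, ZipCode}, {Bedrooms, ZipCode}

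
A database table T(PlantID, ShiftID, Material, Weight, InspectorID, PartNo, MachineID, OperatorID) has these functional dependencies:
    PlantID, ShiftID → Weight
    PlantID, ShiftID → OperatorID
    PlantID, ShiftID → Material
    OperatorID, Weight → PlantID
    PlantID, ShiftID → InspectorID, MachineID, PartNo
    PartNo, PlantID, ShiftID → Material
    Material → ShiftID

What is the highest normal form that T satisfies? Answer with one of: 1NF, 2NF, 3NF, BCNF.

Candidate keys: {Material, OperatorID, Weight}, {Material, PlantID}, {OperatorID, ShiftID, Weight}, {PlantID, ShiftID}. Prime attributes: {Material, OperatorID, PlantID, ShiftID, Weight}.
OperatorID, Weight → PlantID: {OperatorID, Weight}⁺ = {OperatorID, PlantID, Weight}, which is not all of the attributes, so the left side is not a superkey — BCNF is violated.
But every attribute on its right side ({PlantID}) is prime, and the same holds for every other non-superkey FD, so 3NF still holds.

3NF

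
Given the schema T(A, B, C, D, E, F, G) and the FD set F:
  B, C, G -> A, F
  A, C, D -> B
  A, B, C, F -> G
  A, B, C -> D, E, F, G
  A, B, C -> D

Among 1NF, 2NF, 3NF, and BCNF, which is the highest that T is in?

BCNF

Candidate keys: {A, B, C}, {A, C, D}, {B, C, G}. Prime attributes: {A, B, C, D, G}.
The left-hand side of every FD is a superkey, so BCNF is satisfied.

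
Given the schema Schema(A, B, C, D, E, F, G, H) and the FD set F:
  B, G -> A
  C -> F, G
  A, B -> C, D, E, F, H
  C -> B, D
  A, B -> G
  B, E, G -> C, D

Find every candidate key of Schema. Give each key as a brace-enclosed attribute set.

{A, B}, {B, G}, {C}

{C}⁺ = {A, B, C, D, E, F, G, H}, which is every attribute, so {C} is a candidate key.
{A, B}⁺ = {A, B, C, D, E, F, G, H}, which is every attribute, so {A, B} is a candidate key.
{B, G}⁺ = {A, B, C, D, E, F, G, H}, which is every attribute, so {B, G} is a candidate key.
No proper subset of any of these is a key, and no other minimal superkey exists.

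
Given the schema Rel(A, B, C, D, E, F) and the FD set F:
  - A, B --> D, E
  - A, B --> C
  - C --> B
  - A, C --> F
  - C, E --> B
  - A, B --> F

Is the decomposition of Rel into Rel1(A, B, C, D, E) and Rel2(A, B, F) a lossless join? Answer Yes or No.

Rel1 ∩ Rel2 = {A, B}; its closure under F is {A, B, C, D, E, F}.
Rel1 is contained in that closure, so Rel1 ∩ Rel2 --> Rel1 holds and the join is lossless.

Yes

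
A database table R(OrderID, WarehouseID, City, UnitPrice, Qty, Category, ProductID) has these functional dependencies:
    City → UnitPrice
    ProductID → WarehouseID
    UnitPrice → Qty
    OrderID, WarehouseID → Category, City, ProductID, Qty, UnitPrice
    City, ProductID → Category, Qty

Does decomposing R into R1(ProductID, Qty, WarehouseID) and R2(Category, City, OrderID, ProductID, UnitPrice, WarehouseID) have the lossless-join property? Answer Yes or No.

No

R1 ∩ R2 = {ProductID, WarehouseID}; its closure under F is {ProductID, WarehouseID}.
The closure covers neither R1 nor R2 entirely; the join is not lossless.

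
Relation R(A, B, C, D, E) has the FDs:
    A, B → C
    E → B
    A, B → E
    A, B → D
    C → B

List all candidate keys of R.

{A, B}, {A, C}, {A, E}

{A} never appears on the right of any FD, so every key must include it.
{A, B}⁺ = {A, B, C, D, E}, which is every attribute, so {A, B} is a candidate key.
{A, C}⁺ = {A, B, C, D, E}, which is every attribute, so {A, C} is a candidate key.
{A, E}⁺ = {A, B, C, D, E}, which is every attribute, so {A, E} is a candidate key.
No proper subset of any of these is a key, and no other minimal superkey exists.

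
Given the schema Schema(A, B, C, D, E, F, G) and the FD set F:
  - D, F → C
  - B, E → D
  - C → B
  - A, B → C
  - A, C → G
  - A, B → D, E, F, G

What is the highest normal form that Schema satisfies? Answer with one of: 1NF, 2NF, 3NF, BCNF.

Candidate keys: {A, B}, {A, C}, {A, D, F}. Prime attributes: {A, B, C, D, F}.
D, F → C: {D, F}⁺ = {B, C, D, F}, which is not all of the attributes, so the left side is not a superkey — BCNF is violated.
Since {C} ⊆ prime attributes and every other non-superkey FD also has a prime right side, the schema is in 3NF.

3NF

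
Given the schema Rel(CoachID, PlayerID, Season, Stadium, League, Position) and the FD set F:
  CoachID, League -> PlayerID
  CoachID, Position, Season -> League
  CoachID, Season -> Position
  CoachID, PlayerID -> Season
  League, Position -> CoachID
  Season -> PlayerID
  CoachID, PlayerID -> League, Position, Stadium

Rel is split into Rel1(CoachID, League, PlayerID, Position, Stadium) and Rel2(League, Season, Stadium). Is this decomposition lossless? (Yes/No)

Rel1 ∩ Rel2 = {League, Stadium}; its closure under F is {League, Stadium}.
Neither Rel1 nor Rel2 is contained in that closure, so the decomposition is lossy.

No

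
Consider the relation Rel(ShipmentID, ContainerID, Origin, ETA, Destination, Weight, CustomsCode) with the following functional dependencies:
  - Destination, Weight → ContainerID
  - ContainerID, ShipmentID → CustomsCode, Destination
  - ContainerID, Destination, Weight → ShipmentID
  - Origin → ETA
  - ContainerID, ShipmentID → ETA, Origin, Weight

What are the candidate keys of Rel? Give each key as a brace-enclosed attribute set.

{ContainerID, ShipmentID}, {Destination, Weight}

{ContainerID, ShipmentID}⁺ = {ContainerID, CustomsCode, Destination, ETA, Origin, ShipmentID, Weight} — all of the relation — so {ContainerID, ShipmentID} is a candidate key.
{Destination, Weight}⁺ = {ContainerID, CustomsCode, Destination, ETA, Origin, ShipmentID, Weight} — all of the relation — so {Destination, Weight} is a candidate key.
No proper subset of any of these is a key, and no other minimal superkey exists.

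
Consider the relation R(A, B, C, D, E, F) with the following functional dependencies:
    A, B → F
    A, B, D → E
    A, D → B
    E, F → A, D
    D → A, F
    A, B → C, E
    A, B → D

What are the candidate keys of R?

{A, B}, {D}, {E, F}

{D} is a candidate key since {D}⁺ = {A, B, C, D, E, F} covers every attribute.
{A, B} is a candidate key since {A, B}⁺ = {A, B, C, D, E, F} covers every attribute.
{E, F} is a candidate key since {E, F}⁺ = {A, B, C, D, E, F} covers every attribute.
No proper subset of any of these is a key, and no other minimal superkey exists.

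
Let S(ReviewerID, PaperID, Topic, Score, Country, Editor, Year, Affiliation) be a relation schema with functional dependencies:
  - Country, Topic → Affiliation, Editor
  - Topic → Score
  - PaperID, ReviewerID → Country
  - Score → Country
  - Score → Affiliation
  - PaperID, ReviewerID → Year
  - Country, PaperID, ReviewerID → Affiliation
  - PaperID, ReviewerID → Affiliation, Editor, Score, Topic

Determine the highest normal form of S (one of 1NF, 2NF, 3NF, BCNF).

2NF

Candidate key: {PaperID, ReviewerID}. Prime attributes: {PaperID, ReviewerID}.
Country, Topic → Affiliation, Editor: {Country, Topic}⁺ = {Affiliation, Country, Editor, Score, Topic}, which is not all of the attributes, so the left side is not a superkey — BCNF is violated.
Because {Affiliation, Editor} are non-prime and the left side of Country, Topic → Affiliation, Editor is not a superkey, the relation is not in 3NF.
No non-prime attribute depends on a proper subset of any candidate key, so 2NF holds.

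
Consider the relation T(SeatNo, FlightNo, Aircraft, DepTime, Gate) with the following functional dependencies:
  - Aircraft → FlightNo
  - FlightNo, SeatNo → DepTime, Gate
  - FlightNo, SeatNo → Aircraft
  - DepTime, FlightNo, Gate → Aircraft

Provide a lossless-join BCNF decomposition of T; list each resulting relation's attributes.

Candidate keys of the original relation: {Aircraft, SeatNo}, {FlightNo, SeatNo}.
Within {Aircraft, DepTime, FlightNo, Gate, SeatNo}: {Aircraft}⁺ ∩ {Aircraft, DepTime, FlightNo, Gate, SeatNo} = {Aircraft, FlightNo}, not the whole set, so Aircraft → FlightNo violates BCNF; decompose into {Aircraft, FlightNo} and {Aircraft, DepTime, Gate, SeatNo}.
{Aircraft, FlightNo} is in BCNF.
{Aircraft, DepTime, Gate, SeatNo} is in BCNF.

{Aircraft, DepTime, Gate, SeatNo}; {Aircraft, FlightNo}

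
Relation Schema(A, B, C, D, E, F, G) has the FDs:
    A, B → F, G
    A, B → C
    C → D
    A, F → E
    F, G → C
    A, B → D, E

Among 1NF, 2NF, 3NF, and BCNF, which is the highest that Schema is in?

2NF

Candidate key: {A, B}. Prime attributes: {A, B}.
C → D breaks BCNF: {C}⁺ = {C, D}, so {C} is not a superkey.
Because {D} is non-prime and the left side of C → D is not a superkey, the relation is not in 3NF.
No proper subset of a key has a non-prime attribute in its closure, so there is no partial dependency; 2NF holds.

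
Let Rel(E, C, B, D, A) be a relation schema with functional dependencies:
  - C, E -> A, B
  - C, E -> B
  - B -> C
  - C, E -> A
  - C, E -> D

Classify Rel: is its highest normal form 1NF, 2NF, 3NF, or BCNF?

3NF

Candidate keys: {B, E}, {C, E}. Prime attributes: {B, C, E}.
For B -> C we have {B}⁺ = {B, C}; {B} is not a superkey, so BCNF fails.
But every attribute on its right side ({C}) is prime, and the same holds for every other non-superkey FD, so 3NF still holds.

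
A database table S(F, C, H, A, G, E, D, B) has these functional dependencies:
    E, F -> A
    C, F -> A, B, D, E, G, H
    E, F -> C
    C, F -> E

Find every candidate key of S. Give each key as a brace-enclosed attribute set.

Attributes never on any right-hand side: {F} — every candidate key must contain it.
Closure of {C, F} is {A, B, C, D, E, F, G, H}, the whole schema; {C, F} is a candidate key.
Closure of {E, F} is {A, B, C, D, E, F, G, H}, the whole schema; {E, F} is a candidate key.
Any other superkey properly contains one of these, so there are no further candidate keys.

{C, F}, {E, F}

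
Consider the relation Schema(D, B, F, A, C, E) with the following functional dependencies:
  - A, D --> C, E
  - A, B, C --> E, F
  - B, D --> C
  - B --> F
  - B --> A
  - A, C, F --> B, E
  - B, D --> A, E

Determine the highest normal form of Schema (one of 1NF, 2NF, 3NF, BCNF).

Candidate keys: {A, D, F}, {B, D}. Prime attributes: {A, B, D, F}.
For A, D --> C, E we have {A, D}⁺ = {A, C, D, E}; {A, D} is not a superkey, so BCNF fails.
Because {C, E} are non-prime and the left side of A, D --> C, E is not a superkey, the relation is not in 3NF.
{A, D} is a proper subset of the key {A, D, F}, and {A, D}⁺ contains the non-prime attributes {C, E} — a partial dependency, so 2NF is violated.

1NF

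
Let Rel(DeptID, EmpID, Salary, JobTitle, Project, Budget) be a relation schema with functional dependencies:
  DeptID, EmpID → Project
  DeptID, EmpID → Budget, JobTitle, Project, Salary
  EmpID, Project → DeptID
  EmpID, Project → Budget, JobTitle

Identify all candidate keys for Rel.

{DeptID, EmpID}, {EmpID, Project}

Attributes never on any right-hand side: {EmpID} — every candidate key must contain it.
{DeptID, EmpID} is a candidate key since {DeptID, EmpID}⁺ = {Budget, DeptID, EmpID, JobTitle, Project, Salary} covers every attribute.
{EmpID, Project} is a candidate key since {EmpID, Project}⁺ = {Budget, DeptID, EmpID, JobTitle, Project, Salary} covers every attribute.
No proper subset of any of these is a key, and no other minimal superkey exists.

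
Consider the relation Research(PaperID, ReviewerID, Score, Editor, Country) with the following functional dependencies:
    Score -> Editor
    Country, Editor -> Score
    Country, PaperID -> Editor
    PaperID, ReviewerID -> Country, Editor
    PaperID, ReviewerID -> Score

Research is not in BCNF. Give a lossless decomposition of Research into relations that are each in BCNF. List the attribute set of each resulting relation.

{Country, PaperID, ReviewerID}; {Country, PaperID, Score}; {Editor, Score}

Candidate key of the original relation: {PaperID, ReviewerID}.
{Country, Editor, PaperID, ReviewerID, Score}: {Score} determines {Editor, Score} here but is not a superkey — split on Score -> Editor, giving {Editor, Score} and {Country, PaperID, ReviewerID, Score}.
{Editor, Score}: every determinant is a superkey — BCNF.
{Country, PaperID, ReviewerID, Score}: {Country, PaperID} determines {Country, PaperID, Score} here but is not a superkey — split on Country, PaperID -> Score, giving {Country, PaperID, Score} and {Country, PaperID, ReviewerID}.
{Country, PaperID, Score}: every determinant is a superkey — BCNF.
{Country, PaperID, ReviewerID}: every determinant is a superkey — BCNF.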